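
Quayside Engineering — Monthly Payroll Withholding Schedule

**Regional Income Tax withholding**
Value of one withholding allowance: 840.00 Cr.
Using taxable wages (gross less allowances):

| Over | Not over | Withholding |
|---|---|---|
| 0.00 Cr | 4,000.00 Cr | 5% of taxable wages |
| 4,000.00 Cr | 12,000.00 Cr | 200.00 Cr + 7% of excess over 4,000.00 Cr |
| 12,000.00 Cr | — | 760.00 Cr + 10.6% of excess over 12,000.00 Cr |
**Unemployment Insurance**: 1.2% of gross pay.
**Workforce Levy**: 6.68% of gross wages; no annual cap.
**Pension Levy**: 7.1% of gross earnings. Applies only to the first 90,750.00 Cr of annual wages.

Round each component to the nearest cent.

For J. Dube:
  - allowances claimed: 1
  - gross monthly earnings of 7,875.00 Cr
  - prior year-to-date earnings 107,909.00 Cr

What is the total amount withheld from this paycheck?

1,033.00 Cr

Regional Income Tax: taxable = 7,875.00 Cr − 1×840.00 Cr = 7,035.00 Cr
  200.00 Cr + 7% × (7,035.00 Cr − 4,000.00 Cr) = 200.00 Cr + 7% × 3,035.00 Cr = 412.45 Cr
Unemployment Insurance: 1.2% × 7,875.00 Cr = 94.50 Cr
Workforce Levy: 6.68% × 7,875.00 Cr = 526.05 Cr
Pension Levy: YTD 107,909.00 Cr ≥ cap 90,750.00 Cr → 0.00 Cr
Total: 412.45 Cr + 94.50 Cr + 526.05 Cr + 0.00 Cr = 1,033.00 Cr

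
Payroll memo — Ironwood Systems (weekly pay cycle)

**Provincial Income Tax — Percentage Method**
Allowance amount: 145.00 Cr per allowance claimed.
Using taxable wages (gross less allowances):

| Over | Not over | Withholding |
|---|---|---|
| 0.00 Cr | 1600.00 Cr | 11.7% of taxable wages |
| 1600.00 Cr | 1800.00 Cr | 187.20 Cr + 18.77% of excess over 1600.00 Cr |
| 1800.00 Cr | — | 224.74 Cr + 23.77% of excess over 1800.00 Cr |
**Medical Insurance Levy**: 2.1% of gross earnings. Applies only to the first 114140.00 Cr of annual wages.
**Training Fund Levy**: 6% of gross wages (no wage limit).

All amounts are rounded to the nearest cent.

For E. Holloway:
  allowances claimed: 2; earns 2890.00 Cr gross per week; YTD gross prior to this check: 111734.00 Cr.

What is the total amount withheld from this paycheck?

638.83 Cr

Provincial Income Tax: taxable = 2890.00 Cr − 2×145.00 Cr = 2600.00 Cr
  224.74 Cr + 23.77% × (2600.00 Cr − 1800.00 Cr) = 224.74 Cr + 23.77% × 800.00 Cr = 414.90 Cr
Medical Insurance Levy: cap 114140.00 Cr − YTD 111734.00 Cr = 2406.00 Cr subject; 2.1% × 2406.00 Cr = 50.53 Cr
Training Fund Levy: 6% × 2890.00 Cr = 173.40 Cr
Total: 414.90 Cr + 50.53 Cr + 173.40 Cr = 638.83 Cr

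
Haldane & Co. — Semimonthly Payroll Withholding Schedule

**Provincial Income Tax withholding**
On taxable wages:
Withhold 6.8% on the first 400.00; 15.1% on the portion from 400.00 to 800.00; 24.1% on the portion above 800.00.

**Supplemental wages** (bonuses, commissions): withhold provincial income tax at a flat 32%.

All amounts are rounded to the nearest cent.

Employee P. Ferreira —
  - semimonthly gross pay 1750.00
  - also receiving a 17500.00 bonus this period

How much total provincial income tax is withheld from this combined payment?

5916.55

Provincial Income Tax: taxable = 1750.00
  87.60 + 24.1% × (1750.00 − 800.00) = 87.60 + 24.1% × 950.00 = 316.55
Supplemental (32% flat on bonus): 32% × 17500.00 = 5600.00
Total provincial income tax: 316.55 + 5600.00 = 5916.55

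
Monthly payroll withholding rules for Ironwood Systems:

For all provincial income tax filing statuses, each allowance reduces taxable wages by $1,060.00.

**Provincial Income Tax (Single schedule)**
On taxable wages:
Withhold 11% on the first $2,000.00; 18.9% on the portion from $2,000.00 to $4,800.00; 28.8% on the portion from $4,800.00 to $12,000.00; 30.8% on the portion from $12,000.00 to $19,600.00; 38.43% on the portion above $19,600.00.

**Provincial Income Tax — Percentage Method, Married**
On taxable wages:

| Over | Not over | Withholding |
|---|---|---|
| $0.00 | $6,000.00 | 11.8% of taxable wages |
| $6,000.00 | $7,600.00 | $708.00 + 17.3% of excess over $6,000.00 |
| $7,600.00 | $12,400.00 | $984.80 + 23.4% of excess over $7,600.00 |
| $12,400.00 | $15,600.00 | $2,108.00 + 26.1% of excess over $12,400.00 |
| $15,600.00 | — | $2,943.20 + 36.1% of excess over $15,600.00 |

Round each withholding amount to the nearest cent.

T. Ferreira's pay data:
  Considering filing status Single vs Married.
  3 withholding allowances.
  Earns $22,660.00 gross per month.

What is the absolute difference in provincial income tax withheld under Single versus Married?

$782.76

Provincial Income Tax (Single): taxable = $22,660.00 − 3×$1,060.00 = $19,480.00
  $2,822.80 + 30.8% × ($19,480.00 − $12,000.00) = $2,822.80 + 30.8% × $7,480.00 = $5,126.64
Provincial Income Tax (Married): taxable = $22,660.00 − 3×$1,060.00 = $19,480.00
  $2,943.20 + 36.1% × ($19,480.00 − $15,600.00) = $2,943.20 + 36.1% × $3,880.00 = $4,343.88
Difference: |$5,126.64 − $4,343.88| = $782.76 (higher under Single)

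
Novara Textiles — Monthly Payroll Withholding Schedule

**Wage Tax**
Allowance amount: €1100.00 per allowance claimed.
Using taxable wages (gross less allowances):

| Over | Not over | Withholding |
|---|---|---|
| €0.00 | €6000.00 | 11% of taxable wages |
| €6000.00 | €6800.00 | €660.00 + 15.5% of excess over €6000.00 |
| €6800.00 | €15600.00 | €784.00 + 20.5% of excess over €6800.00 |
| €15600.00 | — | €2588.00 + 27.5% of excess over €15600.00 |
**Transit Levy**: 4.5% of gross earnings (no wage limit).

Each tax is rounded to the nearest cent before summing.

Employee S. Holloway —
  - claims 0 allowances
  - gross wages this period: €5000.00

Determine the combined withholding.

€775.00

Wage Tax: taxable = €5000.00
  11% × €5000.00 = €550.00
Transit Levy: 4.5% × €5000.00 = €225.00
Total: €550.00 + €225.00 = €775.00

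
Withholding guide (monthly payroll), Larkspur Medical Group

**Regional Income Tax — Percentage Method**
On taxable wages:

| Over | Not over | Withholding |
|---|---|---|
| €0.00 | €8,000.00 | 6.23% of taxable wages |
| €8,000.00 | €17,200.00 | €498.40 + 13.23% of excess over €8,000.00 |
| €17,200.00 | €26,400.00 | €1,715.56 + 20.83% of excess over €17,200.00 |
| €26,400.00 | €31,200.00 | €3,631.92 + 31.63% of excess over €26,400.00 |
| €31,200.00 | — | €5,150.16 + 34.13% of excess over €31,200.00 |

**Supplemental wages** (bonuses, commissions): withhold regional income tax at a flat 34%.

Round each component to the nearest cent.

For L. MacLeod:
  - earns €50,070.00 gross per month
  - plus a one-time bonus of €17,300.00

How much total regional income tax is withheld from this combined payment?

€17,472.49

Regional Income Tax: taxable = €50,070.00
  €5,150.16 + 34.13% × (€50,070.00 − €31,200.00) = €5,150.16 + 34.13% × €18,870.00 = €11,590.49
Supplemental (34% flat on bonus): 34% × €17,300.00 = €5,882.00
Total regional income tax: €11,590.49 + €5,882.00 = €17,472.49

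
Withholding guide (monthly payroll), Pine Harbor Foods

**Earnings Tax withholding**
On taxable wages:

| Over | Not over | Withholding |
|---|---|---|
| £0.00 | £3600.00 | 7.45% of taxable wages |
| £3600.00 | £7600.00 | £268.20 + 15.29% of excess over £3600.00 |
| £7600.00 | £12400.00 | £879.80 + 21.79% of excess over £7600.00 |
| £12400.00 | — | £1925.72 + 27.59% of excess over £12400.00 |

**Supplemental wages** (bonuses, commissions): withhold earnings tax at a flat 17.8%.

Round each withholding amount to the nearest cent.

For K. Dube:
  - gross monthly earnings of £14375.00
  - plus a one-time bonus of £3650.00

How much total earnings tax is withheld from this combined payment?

£3120.32

Earnings Tax: taxable = £14375.00
  £1925.72 + 27.59% × (£14375.00 − £12400.00) = £1925.72 + 27.59% × £1975.00 = £2470.62
Supplemental (17.8% flat on bonus): 17.8% × £3650.00 = £649.70
Total earnings tax: £2470.62 + £649.70 = £3120.32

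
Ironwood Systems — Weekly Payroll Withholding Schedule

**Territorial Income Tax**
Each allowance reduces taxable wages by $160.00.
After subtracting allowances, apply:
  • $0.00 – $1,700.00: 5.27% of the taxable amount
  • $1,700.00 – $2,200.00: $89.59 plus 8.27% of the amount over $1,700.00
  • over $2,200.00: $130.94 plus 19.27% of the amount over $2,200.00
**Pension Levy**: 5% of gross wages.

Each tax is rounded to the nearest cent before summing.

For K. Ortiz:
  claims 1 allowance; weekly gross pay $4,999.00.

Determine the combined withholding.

Territorial Income Tax: taxable = $4,999.00 − 1×$160.00 = $4,839.00
  $130.94 + 19.27% × ($4,839.00 − $2,200.00) = $130.94 + 19.27% × $2,639.00 = $639.48
Pension Levy: 5% × $4,999.00 = $249.95
Total: $639.48 + $249.95 = $889.43

$889.43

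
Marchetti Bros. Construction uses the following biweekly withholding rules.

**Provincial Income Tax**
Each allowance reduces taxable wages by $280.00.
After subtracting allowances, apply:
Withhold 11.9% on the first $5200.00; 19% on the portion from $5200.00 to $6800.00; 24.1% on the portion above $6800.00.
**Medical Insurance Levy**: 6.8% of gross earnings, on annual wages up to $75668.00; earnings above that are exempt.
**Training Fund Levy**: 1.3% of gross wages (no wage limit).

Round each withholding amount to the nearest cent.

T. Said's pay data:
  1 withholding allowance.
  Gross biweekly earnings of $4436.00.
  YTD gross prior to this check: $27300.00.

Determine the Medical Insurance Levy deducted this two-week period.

Medical Insurance Levy: 6.8% × $4436.00 = $301.65

$301.65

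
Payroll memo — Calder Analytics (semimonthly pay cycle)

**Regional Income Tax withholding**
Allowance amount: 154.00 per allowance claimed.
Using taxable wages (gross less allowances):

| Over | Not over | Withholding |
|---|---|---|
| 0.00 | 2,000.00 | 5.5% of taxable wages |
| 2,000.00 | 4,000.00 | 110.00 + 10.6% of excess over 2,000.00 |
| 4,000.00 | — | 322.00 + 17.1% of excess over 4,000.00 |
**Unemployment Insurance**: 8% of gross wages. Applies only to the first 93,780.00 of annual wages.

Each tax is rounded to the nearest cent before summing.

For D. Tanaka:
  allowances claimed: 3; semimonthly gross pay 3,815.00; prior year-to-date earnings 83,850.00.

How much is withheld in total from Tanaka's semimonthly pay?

558.62

Regional Income Tax: taxable = 3,815.00 − 3×154.00 = 3,353.00
  110.00 + 10.6% × (3,353.00 − 2,000.00) = 110.00 + 10.6% × 1,353.00 = 253.42
Unemployment Insurance: 8% × 3,815.00 = 305.20
Total: 253.42 + 305.20 = 558.62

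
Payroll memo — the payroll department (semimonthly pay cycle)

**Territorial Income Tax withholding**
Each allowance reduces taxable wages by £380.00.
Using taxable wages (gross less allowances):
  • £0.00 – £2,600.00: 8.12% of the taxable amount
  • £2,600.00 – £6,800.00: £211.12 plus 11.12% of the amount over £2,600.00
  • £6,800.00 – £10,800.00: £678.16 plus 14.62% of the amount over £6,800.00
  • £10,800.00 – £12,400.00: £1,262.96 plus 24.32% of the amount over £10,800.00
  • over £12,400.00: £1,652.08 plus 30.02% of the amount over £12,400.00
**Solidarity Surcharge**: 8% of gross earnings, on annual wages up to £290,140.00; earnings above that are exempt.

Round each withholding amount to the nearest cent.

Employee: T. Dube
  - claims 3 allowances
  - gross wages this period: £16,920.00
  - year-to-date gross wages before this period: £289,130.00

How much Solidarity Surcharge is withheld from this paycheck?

Solidarity Surcharge: cap £290,140.00 − YTD £289,130.00 = £1,010.00 subject; 8% × £1,010.00 = £80.80

£80.80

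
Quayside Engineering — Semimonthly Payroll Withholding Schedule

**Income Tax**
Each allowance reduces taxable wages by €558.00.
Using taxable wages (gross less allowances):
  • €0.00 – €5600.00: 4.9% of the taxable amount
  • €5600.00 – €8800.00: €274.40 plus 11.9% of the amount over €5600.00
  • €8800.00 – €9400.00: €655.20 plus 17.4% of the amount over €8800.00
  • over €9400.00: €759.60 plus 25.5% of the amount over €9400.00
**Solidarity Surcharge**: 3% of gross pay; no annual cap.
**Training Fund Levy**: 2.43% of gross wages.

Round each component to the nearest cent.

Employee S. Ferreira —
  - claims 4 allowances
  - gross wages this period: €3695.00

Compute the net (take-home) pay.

Income Tax: taxable = €3695.00 − 4×€558.00 = €1463.00
  4.9% × €1463.00 = €71.69
Solidarity Surcharge: 3% × €3695.00 = €110.85
Training Fund Levy: 2.43% × €3695.00 = €89.79
Total withheld: €71.69 + €110.85 + €89.79 = €272.33
Net pay: €3695.00 − €272.33 = €3422.67

€3422.67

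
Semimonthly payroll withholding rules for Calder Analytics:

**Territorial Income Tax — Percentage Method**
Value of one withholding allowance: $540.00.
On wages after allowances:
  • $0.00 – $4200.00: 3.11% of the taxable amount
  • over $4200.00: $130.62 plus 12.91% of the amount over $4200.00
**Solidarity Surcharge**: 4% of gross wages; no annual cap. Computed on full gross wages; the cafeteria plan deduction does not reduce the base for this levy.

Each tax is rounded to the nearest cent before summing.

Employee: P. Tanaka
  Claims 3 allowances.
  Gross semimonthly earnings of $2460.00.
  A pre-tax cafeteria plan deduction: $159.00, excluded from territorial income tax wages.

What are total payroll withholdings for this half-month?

Territorial Income Tax: taxable = $2460.00 − $159.00 − 3×$540.00 = $681.00
  3.11% × $681.00 = $21.18
Solidarity Surcharge: 4% × $2460.00 = $98.40
Total: $21.18 + $98.40 = $119.58

$119.58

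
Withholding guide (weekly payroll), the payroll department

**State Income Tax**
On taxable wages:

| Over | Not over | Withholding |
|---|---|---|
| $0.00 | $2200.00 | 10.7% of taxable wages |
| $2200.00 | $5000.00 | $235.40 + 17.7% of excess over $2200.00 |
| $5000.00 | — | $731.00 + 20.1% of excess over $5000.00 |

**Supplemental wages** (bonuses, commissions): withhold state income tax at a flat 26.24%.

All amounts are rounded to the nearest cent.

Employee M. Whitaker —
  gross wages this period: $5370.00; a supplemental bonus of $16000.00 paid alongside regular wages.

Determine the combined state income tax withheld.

State Income Tax: taxable = $5370.00
  $731.00 + 20.1% × ($5370.00 − $5000.00) = $731.00 + 20.1% × $370.00 = $805.37
Supplemental (26.24% flat on bonus): 26.24% × $16000.00 = $4198.40
Total state income tax: $805.37 + $4198.40 = $5003.77

$5003.77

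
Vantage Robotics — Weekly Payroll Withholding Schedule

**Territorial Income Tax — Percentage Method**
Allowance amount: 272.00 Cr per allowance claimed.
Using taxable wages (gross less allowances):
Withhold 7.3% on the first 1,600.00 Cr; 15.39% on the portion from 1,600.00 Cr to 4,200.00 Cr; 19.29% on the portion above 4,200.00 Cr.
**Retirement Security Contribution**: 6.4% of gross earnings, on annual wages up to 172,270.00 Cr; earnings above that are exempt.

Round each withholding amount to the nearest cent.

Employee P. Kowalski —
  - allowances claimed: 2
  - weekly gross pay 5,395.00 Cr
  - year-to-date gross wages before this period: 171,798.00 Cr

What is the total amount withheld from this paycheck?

Territorial Income Tax: taxable = 5,395.00 Cr − 2×272.00 Cr = 4,851.00 Cr
  516.94 Cr + 19.29% × (4,851.00 Cr − 4,200.00 Cr) = 516.94 Cr + 19.29% × 651.00 Cr = 642.52 Cr
Retirement Security Contribution: cap 172,270.00 Cr − YTD 171,798.00 Cr = 472.00 Cr subject; 6.4% × 472.00 Cr = 30.21 Cr
Total: 642.52 Cr + 30.21 Cr = 672.73 Cr

672.73 Cr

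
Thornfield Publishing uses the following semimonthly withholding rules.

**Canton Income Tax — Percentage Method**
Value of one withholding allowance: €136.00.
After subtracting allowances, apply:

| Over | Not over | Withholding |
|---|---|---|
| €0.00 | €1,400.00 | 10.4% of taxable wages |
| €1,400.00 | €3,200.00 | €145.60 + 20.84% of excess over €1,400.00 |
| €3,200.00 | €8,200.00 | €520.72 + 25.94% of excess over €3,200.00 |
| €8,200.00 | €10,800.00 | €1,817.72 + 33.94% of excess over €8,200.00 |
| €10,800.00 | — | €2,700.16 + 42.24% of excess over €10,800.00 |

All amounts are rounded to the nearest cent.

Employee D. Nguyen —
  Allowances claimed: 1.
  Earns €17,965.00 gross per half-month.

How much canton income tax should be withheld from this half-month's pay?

Canton Income Tax: taxable = €17,965.00 − 1×€136.00 = €17,829.00
  €2,700.16 + 42.24% × (€17,829.00 − €10,800.00) = €2,700.16 + 42.24% × €7,029.00 = €5,669.21

€5,669.21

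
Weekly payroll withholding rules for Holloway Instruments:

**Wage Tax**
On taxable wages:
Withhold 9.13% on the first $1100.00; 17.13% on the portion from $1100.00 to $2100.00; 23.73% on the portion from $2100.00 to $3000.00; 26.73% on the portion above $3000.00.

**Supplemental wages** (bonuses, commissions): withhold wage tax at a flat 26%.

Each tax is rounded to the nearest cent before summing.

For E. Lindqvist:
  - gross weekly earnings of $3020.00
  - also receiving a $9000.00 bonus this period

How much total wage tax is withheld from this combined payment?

$2830.65

Wage Tax: taxable = $3020.00
  $485.30 + 26.73% × ($3020.00 − $3000.00) = $485.30 + 26.73% × $20.00 = $490.65
Supplemental (26% flat on bonus): 26% × $9000.00 = $2340.00
Total wage tax: $490.65 + $2340.00 = $2830.65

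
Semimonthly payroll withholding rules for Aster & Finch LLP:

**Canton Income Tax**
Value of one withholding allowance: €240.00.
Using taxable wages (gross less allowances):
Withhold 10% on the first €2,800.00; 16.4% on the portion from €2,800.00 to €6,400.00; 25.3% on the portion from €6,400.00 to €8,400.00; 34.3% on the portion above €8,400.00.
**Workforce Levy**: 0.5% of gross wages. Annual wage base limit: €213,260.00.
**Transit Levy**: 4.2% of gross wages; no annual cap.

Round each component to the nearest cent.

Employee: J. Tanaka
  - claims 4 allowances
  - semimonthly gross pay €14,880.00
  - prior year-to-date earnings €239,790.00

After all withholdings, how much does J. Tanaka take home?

Canton Income Tax: taxable = €14,880.00 − 4×€240.00 = €13,920.00
  €1,376.40 + 34.3% × (€13,920.00 − €8,400.00) = €1,376.40 + 34.3% × €5,520.00 = €3,269.76
Workforce Levy: YTD €239,790.00 ≥ cap €213,260.00 → €0.00
Transit Levy: 4.2% × €14,880.00 = €624.96
Total withheld: €3,269.76 + €0.00 + €624.96 = €3,894.72
Net pay: €14,880.00 − €3,894.72 = €10,985.28

€10,985.28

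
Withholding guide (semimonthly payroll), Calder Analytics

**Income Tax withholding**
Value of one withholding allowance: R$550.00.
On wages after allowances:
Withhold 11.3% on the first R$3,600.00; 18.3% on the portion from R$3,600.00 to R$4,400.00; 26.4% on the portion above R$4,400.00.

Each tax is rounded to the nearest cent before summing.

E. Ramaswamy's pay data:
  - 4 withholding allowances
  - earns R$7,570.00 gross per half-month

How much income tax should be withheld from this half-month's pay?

R$809.28

Income Tax: taxable = R$7,570.00 − 4×R$550.00 = R$5,370.00
  R$553.20 + 26.4% × (R$5,370.00 − R$4,400.00) = R$553.20 + 26.4% × R$970.00 = R$809.28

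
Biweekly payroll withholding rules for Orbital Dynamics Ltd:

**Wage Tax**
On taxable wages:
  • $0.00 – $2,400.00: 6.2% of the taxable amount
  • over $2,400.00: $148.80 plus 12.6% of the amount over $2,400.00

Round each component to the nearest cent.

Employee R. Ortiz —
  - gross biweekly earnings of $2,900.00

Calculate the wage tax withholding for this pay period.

Wage Tax: taxable = $2,900.00
  $148.80 + 12.6% × ($2,900.00 − $2,400.00) = $148.80 + 12.6% × $500.00 = $211.80

$211.80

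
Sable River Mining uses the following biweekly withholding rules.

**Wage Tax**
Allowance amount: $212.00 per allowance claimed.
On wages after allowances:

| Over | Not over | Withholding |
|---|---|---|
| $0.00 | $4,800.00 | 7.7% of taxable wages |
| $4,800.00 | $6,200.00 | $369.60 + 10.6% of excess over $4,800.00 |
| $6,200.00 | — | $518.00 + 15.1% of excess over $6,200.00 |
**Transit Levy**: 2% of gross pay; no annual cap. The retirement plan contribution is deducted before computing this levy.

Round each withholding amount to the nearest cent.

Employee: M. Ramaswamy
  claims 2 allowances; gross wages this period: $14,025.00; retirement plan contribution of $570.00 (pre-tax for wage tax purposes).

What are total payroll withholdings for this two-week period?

$1,818.58

Wage Tax: taxable = $14,025.00 − $570.00 − 2×$212.00 = $13,031.00
  $518.00 + 15.1% × ($13,031.00 − $6,200.00) = $518.00 + 15.1% × $6,831.00 = $1,549.48
Transit Levy: 2% × $13,455.00 = $269.10
Total: $1,549.48 + $269.10 = $1,818.58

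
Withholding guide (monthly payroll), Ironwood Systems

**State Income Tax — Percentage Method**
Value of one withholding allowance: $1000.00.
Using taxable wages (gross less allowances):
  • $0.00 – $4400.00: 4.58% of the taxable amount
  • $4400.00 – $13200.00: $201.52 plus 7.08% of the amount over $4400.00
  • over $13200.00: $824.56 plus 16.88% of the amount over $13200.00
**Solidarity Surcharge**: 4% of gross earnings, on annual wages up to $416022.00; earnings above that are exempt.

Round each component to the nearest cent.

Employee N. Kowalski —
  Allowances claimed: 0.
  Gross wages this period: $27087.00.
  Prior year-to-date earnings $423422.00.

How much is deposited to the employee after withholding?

$23918.31

State Income Tax: taxable = $27087.00
  $824.56 + 16.88% × ($27087.00 − $13200.00) = $824.56 + 16.88% × $13887.00 = $3168.69
Solidarity Surcharge: YTD $423422.00 ≥ cap $416022.00 → $0.00
Total withheld: $3168.69 + $0.00 = $3168.69
Net pay: $27087.00 − $3168.69 = $23918.31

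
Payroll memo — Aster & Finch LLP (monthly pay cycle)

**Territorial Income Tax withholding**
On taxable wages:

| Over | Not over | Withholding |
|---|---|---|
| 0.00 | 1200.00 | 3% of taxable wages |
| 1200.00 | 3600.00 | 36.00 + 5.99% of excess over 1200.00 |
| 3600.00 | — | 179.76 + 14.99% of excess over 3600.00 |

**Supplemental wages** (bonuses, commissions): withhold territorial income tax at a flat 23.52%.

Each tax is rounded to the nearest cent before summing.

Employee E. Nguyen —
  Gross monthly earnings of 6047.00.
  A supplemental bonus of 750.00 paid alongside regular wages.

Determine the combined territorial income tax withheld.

722.97

Territorial Income Tax: taxable = 6047.00
  179.76 + 14.99% × (6047.00 − 3600.00) = 179.76 + 14.99% × 2447.00 = 546.57
Supplemental (23.52% flat on bonus): 23.52% × 750.00 = 176.40
Total territorial income tax: 546.57 + 176.40 = 722.97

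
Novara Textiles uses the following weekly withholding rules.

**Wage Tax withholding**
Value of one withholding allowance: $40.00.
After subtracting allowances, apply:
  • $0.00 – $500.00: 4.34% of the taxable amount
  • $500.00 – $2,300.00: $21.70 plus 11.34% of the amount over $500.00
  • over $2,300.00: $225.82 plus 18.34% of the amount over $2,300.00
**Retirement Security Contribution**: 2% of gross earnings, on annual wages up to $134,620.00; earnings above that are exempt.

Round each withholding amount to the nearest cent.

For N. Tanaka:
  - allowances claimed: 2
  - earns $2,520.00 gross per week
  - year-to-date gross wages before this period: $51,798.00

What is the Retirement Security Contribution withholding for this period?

$50.40

Retirement Security Contribution: 2% × $2,520.00 = $50.40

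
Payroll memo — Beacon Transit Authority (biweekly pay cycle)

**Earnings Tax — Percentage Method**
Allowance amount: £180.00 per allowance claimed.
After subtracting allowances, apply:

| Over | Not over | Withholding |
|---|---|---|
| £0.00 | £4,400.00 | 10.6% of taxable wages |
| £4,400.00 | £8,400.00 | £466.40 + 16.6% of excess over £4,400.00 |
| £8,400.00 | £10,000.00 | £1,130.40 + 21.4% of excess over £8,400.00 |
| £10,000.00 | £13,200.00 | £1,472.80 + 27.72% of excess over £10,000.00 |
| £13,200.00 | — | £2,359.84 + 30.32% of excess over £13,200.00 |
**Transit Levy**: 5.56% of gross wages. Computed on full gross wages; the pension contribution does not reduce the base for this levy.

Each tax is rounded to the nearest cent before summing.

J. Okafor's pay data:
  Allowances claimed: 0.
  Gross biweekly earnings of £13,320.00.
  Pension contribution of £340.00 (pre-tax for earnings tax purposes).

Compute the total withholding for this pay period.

£3,039.45

Earnings Tax: taxable = £13,320.00 − £340.00 = £12,980.00
  £1,472.80 + 27.72% × (£12,980.00 − £10,000.00) = £1,472.80 + 27.72% × £2,980.00 = £2,298.86
Transit Levy: 5.56% × £13,320.00 = £740.59
Total: £2,298.86 + £740.59 = £3,039.45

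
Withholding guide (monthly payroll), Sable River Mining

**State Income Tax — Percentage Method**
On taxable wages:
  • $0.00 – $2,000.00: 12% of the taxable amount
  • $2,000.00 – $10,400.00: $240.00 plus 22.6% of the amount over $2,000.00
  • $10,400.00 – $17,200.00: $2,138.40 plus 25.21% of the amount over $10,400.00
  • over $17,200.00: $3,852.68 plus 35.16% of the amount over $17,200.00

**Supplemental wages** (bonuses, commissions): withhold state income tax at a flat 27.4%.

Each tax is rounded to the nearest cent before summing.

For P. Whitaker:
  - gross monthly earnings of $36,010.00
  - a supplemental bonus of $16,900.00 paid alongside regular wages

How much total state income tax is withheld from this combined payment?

State Income Tax: taxable = $36,010.00
  $3,852.68 + 35.16% × ($36,010.00 − $17,200.00) = $3,852.68 + 35.16% × $18,810.00 = $10,466.28
Supplemental (27.4% flat on bonus): 27.4% × $16,900.00 = $4,630.60
Total state income tax: $10,466.28 + $4,630.60 = $15,096.88

$15,096.88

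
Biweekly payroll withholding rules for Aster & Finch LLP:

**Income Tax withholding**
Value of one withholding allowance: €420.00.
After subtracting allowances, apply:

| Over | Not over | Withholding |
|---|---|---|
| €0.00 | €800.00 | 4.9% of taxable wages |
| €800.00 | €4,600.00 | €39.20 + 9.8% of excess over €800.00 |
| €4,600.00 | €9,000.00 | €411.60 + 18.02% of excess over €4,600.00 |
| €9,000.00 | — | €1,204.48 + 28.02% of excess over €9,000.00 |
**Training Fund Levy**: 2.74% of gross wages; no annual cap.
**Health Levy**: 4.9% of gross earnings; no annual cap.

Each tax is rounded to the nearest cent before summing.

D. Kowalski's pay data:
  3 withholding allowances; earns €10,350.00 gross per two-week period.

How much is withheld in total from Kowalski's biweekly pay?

€2,020.44

Income Tax: taxable = €10,350.00 − 3×€420.00 = €9,090.00
  €1,204.48 + 28.02% × (€9,090.00 − €9,000.00) = €1,204.48 + 28.02% × €90.00 = €1,229.70
Training Fund Levy: 2.74% × €10,350.00 = €283.59
Health Levy: 4.9% × €10,350.00 = €507.15
Total: €1,229.70 + €283.59 + €507.15 = €2,020.44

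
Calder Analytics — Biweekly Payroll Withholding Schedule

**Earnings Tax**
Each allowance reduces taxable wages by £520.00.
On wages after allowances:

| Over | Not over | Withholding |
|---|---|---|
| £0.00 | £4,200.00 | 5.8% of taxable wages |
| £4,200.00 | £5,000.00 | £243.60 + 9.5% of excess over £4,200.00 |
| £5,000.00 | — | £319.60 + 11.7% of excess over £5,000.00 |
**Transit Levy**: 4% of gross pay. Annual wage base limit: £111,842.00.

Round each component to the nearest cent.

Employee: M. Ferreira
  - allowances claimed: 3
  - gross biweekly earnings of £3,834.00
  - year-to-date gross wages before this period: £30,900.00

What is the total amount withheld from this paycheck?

£285.25

Earnings Tax: taxable = £3,834.00 − 3×£520.00 = £2,274.00
  5.8% × £2,274.00 = £131.89
Transit Levy: 4% × £3,834.00 = £153.36
Total: £131.89 + £153.36 = £285.25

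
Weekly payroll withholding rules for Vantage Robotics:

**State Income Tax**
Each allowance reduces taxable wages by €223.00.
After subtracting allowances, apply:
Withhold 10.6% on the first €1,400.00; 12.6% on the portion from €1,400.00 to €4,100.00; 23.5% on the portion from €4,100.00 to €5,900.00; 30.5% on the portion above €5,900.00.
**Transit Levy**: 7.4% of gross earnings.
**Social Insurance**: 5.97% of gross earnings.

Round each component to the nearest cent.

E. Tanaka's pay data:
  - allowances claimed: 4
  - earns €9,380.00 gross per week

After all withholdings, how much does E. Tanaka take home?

State Income Tax: taxable = €9,380.00 − 4×€223.00 = €8,488.00
  €911.60 + 30.5% × (€8,488.00 − €5,900.00) = €911.60 + 30.5% × €2,588.00 = €1,700.94
Transit Levy: 7.4% × €9,380.00 = €694.12
Social Insurance: 5.97% × €9,380.00 = €559.99
Total withheld: €1,700.94 + €694.12 + €559.99 = €2,955.05
Net pay: €9,380.00 − €2,955.05 = €6,424.95

€6,424.95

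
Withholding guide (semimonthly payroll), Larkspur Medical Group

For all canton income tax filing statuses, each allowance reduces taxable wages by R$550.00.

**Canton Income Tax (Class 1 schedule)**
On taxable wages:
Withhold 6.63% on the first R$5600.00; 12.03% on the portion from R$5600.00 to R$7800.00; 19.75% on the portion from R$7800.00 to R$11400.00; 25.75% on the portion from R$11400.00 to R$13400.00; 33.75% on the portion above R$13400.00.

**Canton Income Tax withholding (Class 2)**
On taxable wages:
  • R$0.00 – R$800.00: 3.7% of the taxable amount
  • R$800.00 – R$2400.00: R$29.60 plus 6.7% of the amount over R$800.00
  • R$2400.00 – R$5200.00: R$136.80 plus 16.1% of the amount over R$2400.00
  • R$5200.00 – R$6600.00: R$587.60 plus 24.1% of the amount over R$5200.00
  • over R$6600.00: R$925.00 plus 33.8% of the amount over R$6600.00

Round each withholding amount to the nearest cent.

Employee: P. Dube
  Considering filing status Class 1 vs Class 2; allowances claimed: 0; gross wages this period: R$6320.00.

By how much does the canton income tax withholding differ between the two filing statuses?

Canton Income Tax (Class 1): taxable = R$6320.00
  R$371.28 + 12.03% × (R$6320.00 − R$5600.00) = R$371.28 + 12.03% × R$720.00 = R$457.90
Canton Income Tax (Class 2): taxable = R$6320.00
  R$587.60 + 24.1% × (R$6320.00 − R$5200.00) = R$587.60 + 24.1% × R$1120.00 = R$857.52
Difference: |R$457.90 − R$857.52| = R$399.62 (higher under Class 2)

R$399.62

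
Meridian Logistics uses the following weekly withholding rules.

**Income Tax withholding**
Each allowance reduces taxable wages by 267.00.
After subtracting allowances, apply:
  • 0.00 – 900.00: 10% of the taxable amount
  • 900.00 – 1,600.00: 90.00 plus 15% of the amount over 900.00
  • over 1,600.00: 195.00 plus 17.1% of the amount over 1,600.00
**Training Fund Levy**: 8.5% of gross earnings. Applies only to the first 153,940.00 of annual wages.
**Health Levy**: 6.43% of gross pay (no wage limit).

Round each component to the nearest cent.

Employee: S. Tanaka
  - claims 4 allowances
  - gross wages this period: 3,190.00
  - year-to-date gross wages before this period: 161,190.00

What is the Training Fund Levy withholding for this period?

0.00

Training Fund Levy: YTD 161,190.00 ≥ cap 153,940.00 → 0.00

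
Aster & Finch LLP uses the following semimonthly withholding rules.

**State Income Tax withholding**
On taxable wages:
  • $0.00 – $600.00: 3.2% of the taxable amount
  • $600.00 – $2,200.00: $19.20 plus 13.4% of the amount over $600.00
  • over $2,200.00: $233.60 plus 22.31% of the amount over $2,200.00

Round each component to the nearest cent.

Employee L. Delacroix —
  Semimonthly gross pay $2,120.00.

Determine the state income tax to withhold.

$222.88

State Income Tax: taxable = $2,120.00
  $19.20 + 13.4% × ($2,120.00 − $600.00) = $19.20 + 13.4% × $1,520.00 = $222.88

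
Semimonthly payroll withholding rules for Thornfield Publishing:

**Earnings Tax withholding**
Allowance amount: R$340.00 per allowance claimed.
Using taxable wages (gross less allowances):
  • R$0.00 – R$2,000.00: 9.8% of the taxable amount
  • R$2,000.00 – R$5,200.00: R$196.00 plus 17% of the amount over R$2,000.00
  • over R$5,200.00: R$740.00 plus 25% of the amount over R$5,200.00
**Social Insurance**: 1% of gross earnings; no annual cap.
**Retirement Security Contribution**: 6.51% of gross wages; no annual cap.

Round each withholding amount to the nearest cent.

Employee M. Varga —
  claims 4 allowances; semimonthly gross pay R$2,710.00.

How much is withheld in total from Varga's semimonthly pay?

R$335.82

Earnings Tax: taxable = R$2,710.00 − 4×R$340.00 = R$1,350.00
  9.8% × R$1,350.00 = R$132.30
Social Insurance: 1% × R$2,710.00 = R$27.10
Retirement Security Contribution: 6.51% × R$2,710.00 = R$176.42
Total: R$132.30 + R$27.10 + R$176.42 = R$335.82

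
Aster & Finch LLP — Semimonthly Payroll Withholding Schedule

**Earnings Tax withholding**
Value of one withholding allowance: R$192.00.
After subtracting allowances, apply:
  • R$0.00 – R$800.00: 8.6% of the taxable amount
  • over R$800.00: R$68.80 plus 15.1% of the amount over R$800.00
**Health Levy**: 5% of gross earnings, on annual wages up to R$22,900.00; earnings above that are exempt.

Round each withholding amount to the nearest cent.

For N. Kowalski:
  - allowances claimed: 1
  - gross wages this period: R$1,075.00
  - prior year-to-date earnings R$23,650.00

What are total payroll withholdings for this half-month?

R$81.33

Earnings Tax: taxable = R$1,075.00 − 1×R$192.00 = R$883.00
  R$68.80 + 15.1% × (R$883.00 − R$800.00) = R$68.80 + 15.1% × R$83.00 = R$81.33
Health Levy: YTD R$23,650.00 ≥ cap R$22,900.00 → R$0.00
Total: R$81.33 + R$0.00 = R$81.33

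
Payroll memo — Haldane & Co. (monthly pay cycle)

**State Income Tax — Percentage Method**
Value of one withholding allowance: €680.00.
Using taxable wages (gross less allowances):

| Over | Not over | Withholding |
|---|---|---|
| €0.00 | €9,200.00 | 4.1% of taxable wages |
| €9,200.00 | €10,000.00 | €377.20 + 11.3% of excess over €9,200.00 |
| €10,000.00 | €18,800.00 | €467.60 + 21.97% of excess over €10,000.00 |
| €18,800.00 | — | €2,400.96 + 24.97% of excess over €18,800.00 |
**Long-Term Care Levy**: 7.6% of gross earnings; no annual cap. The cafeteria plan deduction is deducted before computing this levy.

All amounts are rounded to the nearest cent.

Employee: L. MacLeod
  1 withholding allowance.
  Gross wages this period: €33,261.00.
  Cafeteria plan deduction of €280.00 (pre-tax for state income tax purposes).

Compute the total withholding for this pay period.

State Income Tax: taxable = €33,261.00 − €280.00 − 1×€680.00 = €32,301.00
  €2,400.96 + 24.97% × (€32,301.00 − €18,800.00) = €2,400.96 + 24.97% × €13,501.00 = €5,772.16
Long-Term Care Levy: 7.6% × €32,981.00 = €2,506.56
Total: €5,772.16 + €2,506.56 = €8,278.72

€8,278.72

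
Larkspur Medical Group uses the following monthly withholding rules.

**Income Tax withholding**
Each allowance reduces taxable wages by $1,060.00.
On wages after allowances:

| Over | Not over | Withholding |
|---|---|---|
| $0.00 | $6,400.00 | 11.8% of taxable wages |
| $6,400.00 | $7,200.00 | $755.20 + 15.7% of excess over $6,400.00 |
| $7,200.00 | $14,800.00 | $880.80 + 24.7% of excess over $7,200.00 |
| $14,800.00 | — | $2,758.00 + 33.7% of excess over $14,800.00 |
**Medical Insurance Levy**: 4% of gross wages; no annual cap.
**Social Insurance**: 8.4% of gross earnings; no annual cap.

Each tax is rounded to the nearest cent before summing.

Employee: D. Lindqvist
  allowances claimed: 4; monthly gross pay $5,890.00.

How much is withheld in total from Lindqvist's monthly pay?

Income Tax: taxable = $5,890.00 − 4×$1,060.00 = $1,650.00
  11.8% × $1,650.00 = $194.70
Medical Insurance Levy: 4% × $5,890.00 = $235.60
Social Insurance: 8.4% × $5,890.00 = $494.76
Total: $194.70 + $235.60 + $494.76 = $925.06

$925.06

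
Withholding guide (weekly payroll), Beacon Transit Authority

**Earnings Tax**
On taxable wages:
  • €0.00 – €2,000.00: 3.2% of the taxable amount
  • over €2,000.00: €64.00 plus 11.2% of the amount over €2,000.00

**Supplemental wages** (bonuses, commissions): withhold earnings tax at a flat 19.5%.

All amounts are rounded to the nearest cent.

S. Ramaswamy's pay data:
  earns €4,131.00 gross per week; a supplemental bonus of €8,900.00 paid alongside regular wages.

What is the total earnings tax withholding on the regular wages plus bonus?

Earnings Tax: taxable = €4,131.00
  €64.00 + 11.2% × (€4,131.00 − €2,000.00) = €64.00 + 11.2% × €2,131.00 = €302.67
Supplemental (19.5% flat on bonus): 19.5% × €8,900.00 = €1,735.50
Total earnings tax: €302.67 + €1,735.50 = €2,038.17

€2,038.17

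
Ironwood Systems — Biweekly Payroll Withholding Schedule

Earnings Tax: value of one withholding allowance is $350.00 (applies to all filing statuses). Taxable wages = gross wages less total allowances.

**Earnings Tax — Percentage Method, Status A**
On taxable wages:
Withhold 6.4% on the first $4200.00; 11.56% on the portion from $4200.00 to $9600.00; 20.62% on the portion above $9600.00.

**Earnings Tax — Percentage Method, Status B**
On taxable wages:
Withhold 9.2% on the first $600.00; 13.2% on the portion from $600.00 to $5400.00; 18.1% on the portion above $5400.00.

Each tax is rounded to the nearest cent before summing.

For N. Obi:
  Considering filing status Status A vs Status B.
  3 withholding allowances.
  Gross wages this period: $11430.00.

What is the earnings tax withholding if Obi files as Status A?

Earnings Tax (Status A): taxable = $11430.00 − 3×$350.00 = $10380.00
  $893.04 + 20.62% × ($10380.00 − $9600.00) = $893.04 + 20.62% × $780.00 = $1053.88

$1053.88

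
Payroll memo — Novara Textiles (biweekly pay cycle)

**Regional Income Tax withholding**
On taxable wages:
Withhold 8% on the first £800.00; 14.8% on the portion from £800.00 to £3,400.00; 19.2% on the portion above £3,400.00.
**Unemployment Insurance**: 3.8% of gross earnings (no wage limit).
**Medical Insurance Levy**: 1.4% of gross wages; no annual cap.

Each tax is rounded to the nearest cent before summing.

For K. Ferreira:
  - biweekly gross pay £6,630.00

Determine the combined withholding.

£1,413.72

Regional Income Tax: taxable = £6,630.00
  £448.80 + 19.2% × (£6,630.00 − £3,400.00) = £448.80 + 19.2% × £3,230.00 = £1,068.96
Unemployment Insurance: 3.8% × £6,630.00 = £251.94
Medical Insurance Levy: 1.4% × £6,630.00 = £92.82
Total: £1,068.96 + £251.94 + £92.82 = £1,413.72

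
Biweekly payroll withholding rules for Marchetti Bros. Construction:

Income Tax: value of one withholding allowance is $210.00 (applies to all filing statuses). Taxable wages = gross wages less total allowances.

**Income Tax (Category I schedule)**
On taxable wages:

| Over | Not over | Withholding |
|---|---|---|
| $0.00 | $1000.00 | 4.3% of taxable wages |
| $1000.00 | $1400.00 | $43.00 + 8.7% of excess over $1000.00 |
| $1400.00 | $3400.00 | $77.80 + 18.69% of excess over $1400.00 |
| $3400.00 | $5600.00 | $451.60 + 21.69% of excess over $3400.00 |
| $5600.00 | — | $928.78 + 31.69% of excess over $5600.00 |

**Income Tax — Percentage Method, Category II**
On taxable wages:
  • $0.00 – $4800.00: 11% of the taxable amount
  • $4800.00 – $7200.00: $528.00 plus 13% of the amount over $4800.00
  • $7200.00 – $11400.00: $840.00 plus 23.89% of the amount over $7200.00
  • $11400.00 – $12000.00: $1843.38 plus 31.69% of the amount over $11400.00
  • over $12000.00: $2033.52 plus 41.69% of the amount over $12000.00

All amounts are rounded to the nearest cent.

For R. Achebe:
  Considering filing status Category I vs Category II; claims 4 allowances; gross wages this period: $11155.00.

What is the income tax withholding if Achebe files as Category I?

Income Tax (Category I): taxable = $11155.00 − 4×$210.00 = $10315.00
  $928.78 + 31.69% × ($10315.00 − $5600.00) = $928.78 + 31.69% × $4715.00 = $2422.96

$2422.96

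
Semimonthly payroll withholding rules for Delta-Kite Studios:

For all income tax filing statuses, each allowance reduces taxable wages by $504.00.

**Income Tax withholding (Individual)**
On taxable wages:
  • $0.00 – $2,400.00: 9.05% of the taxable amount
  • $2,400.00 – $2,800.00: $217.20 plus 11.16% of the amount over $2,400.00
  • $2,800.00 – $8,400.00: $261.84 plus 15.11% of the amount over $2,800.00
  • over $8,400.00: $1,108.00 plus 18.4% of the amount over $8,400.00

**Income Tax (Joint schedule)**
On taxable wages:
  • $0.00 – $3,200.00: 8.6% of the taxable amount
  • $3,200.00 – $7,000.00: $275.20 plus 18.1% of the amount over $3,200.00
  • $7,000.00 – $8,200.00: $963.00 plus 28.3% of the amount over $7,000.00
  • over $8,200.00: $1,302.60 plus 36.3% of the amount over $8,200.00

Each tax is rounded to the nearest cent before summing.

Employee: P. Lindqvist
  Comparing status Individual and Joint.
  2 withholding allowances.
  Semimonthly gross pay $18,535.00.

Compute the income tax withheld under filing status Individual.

$2,787.37

Income Tax (Individual): taxable = $18,535.00 − 2×$504.00 = $17,527.00
  $1,108.00 + 18.4% × ($17,527.00 − $8,400.00) = $1,108.00 + 18.4% × $9,127.00 = $2,787.37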